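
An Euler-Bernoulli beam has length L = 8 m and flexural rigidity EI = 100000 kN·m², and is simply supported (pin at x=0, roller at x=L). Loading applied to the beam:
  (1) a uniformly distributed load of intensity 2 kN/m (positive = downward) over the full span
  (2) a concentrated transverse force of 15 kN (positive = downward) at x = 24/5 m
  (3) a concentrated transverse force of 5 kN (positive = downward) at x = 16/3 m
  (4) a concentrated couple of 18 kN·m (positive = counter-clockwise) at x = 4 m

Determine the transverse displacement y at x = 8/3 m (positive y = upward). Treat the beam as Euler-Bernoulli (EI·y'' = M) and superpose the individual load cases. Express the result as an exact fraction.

Load 1 — uniform load w=2 kN/m over full span:
  y_1 = -wx(L³-2Lx²+x³)/(24EI) = -2·(8/3)·(8³-2·8·(8/3)²+(8/3)³)/(24·100000) = -704/759375 m
Load 2 — point force P=15 kN at a=24/5 m (b=L-a=16/5):
  y_2 = -Pbx(L²-b²-x²)/(6LEI)  [x≤a] = -15·(16/5)·(8/3)·(8²-(16/5)²-(8/3)²)/(6·8·100000) = -2624/2109375 m
Load 3 — point force P=5 kN at a=16/3 m (b=L-a=8/3):
  y_3 = -Pbx(L²-b²-x²)/(6LEI)  [x≤a] = -5·(8/3)·(8/3)·(8²-(8/3)²-(8/3)²)/(6·8·100000) = -56/151875 m
Load 4 — applied couple M₀=18 kN·m at a=4 m (b=L-a=4):
  y_4 = (M₀x³/(6L)+C₁x)/EI  [x≤a] with C₁=M₀(3b²-L²)/(6L)=-6 = (18·(8/3)³/(6·8)+(-6)·(8/3))/100000 = -1/11250 m
Superposition: y = Σ y_i = -33269/12656250 m ≈ -0.002629 m

y(8/3) = -33269/12656250 m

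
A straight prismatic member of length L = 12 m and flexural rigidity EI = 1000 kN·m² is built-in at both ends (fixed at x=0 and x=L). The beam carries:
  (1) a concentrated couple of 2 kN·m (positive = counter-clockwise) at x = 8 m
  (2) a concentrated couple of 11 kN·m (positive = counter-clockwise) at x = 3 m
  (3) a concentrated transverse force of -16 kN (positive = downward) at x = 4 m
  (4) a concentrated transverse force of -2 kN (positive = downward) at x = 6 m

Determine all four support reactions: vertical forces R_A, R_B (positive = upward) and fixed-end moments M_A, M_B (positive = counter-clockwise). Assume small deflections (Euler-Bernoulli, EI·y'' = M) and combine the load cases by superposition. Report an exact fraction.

Load 1 — applied couple M₀=2 kN·m at a=8 m (b=L-a=4):
  R_A = 6M₀ab/L³ = 6·2·8·4/12³ = 2/9 kN
  M_A = M₀b(2a-b)/L² = 2·4·(2·8-4)/12² = 2/3 kN·m
  R_B = -6M₀ab/L³ = -6·2·8·4/12³ = -2/9 kN
  M_B = M₀a(2b-a)/L² = 2·8·(2·4-8)/12² = 0 kN·m
Load 2 — applied couple M₀=11 kN·m at a=3 m (b=L-a=9):
  R_A = 6M₀ab/L³ = 6·11·3·9/12³ = 33/32 kN
  M_A = M₀b(2a-b)/L² = 11·9·(2·3-9)/12² = -33/16 kN·m
  R_B = -6M₀ab/L³ = -6·11·3·9/12³ = -33/32 kN
  M_B = M₀a(2b-a)/L² = 11·3·(2·9-3)/12² = 55/16 kN·m
Load 3 — point force P=-16 kN at a=4 m (b=L-a=8):
  R_A = Pb²(3a+b)/L³ = (-16)·8²·(3·4+8)/12³ = -320/27 kN
  M_A = Pab²/L² = (-16)·4·8²/12² = -256/9 kN·m
  R_B = Pa²(a+3b)/L³ = (-16)·4²·(4+3·8)/12³ = -112/27 kN
  M_B = -Pa²b/L² = -(-16)·4²·8/12² = 128/9 kN·m
Load 4 — point force P=-2 kN at a=6 m (b=L-a=6):
  R_A = Pb²(3a+b)/L³ = (-2)·6²·(3·6+6)/12³ = -1 kN
  M_A = Pab²/L² = (-2)·6·6²/12² = -3 kN·m
  R_B = Pa²(a+3b)/L³ = (-2)·6²·(6+3·6)/12³ = -1 kN
  M_B = -Pa²b/L² = -(-2)·6²·6/12² = 3 kN·m
Superposition: R_A = -10021/864 kN, M_A = -4729/144 kN·m, R_B = -5531/864 kN, M_B = 2975/144 kN·m

R_A = -10021/864 kN, M_A = -4729/144 kN·m, R_B = -5531/864 kN, M_B = 2975/144 kN·m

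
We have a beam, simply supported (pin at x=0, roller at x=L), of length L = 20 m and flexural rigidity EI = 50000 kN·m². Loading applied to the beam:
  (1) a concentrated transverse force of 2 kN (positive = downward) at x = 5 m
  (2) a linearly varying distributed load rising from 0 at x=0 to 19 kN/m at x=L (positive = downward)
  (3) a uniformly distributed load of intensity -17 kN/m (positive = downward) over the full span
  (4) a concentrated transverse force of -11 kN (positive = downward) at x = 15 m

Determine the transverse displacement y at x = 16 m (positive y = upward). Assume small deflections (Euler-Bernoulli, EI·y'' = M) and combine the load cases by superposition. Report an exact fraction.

y(16) = 471747/2500000 m

Load 1 — point force P=2 kN at a=5 m (b=L-a=15):
  y_1 = -Pa(L-x)(2Lx-a²-x²)/(6LEI)  [x>a] = -2·5·(20-16)·(2·20·16-5²-16²)/(6·20·50000) = -359/150000 m
Load 2 — triangular load w₀=19 kN/m (0→w₀ over full span):
  y_2 = -w₀x(7L⁴-10L²x²+3x⁴)/(360LEI) = -19·16·(7·20⁴-10·20²·16²+3·16⁴)/(360·20·50000) = -19304/78125 m
Load 3 — uniform load w=-17 kN/m over full span:
  y_3 = -wx(L³-2Lx²+x³)/(24EI) = -(-17)·16·(20³-2·20·16²+16³)/(24·50000) = 3944/9375 m
Load 4 — point force P=-11 kN at a=15 m (b=L-a=5):
  y_4 = -Pa(L-x)(2Lx-a²-x²)/(6LEI)  [x>a] = -(-11)·15·(20-16)·(2·20·16-15²-16²)/(6·20·50000) = 1749/100000 m
Superposition: y = Σ y_i = 471747/2500000 m ≈ 0.188699 m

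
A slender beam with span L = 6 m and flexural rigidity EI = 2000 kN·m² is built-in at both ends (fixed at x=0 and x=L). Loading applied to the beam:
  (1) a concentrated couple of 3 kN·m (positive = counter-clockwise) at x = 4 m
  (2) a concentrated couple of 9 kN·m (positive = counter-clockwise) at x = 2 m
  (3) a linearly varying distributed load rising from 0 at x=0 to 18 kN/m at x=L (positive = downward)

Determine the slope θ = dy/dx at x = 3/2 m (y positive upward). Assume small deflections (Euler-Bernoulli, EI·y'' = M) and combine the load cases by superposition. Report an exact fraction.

Load 1 — applied couple M₀=3 kN·m at a=4 m (b=L-a=2):
  θ_1 = (R_Ax²/2 - M_Ax)/EI  [x≤a] with R_A=2/3, M_A=1 = ((2/3)·(3/2)²/2 - 1·(3/2))/2000 = -3/8000 rad
Load 2 — applied couple M₀=9 kN·m at a=2 m (b=L-a=4):
  θ_2 = (R_Ax²/2 - M_Ax)/EI  [x≤a] with R_A=2, M_A=0 = (2·(3/2)²/2 - 0·(3/2))/2000 = 9/8000 rad
Load 3 — triangular load w₀=18 kN/m (0→w₀ over full span):
  θ_3 = -w₀(2x(L-x)(L-2x)(x+2L)+x²(L-x)²)/(120LEI) = -18·(2·(3/2)·(6-(3/2))·(6-2·(3/2))·((3/2)+2·6)+(3/2)²·(6-(3/2))²)/(120·6·2000) = -9477/1280000 rad
Superposition: θ = Σ θ_i = -8517/1280000 rad ≈ -0.006654 rad

θ(3/2) = -8517/1280000 rad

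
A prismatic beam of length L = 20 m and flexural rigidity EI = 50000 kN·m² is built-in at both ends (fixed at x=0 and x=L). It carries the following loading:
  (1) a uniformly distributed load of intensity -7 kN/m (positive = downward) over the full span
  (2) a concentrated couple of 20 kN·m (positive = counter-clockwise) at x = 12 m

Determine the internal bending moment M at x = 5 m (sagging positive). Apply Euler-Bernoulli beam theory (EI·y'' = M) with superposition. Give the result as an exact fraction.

Load 1 — uniform load w=-7 kN/m over full span:
  M_1 = wLx/2 - wL²/12 - wx²/2 = (-7)·20·5/2 - (-7)·20²/12 - (-7)·5²/2 = -175/6 kN·m
Load 2 — applied couple M₀=20 kN·m at a=12 m (b=L-a=8):
  M_2 = R_Ax - M_A  [x≤a] with R_A=36/25, M_A=32/5 = (36/25)·5 - (32/5) = 4/5 kN·m
Superposition: M = Σ M_i = -851/30 kN·m ≈ -28.366667 kN·m

M(5) = -851/30 kN·m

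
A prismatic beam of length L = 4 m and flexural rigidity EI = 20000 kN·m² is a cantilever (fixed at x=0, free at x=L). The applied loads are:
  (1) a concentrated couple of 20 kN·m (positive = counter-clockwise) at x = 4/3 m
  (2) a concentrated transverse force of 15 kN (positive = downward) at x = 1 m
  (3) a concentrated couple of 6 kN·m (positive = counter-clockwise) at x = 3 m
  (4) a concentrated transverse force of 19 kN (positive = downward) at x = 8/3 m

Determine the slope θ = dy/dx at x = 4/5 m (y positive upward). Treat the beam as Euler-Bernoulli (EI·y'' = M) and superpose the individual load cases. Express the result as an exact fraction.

Load 1 — applied couple M₀=20 kN·m at a=4/3 m (b=L-a=8/3):
  θ_1 = M₀x/EI  [x≤a] = 20·(4/5)/20000 = 1/1250 rad
Load 2 — point force P=15 kN at a=1 m (b=L-a=3):
  θ_2 = -Px(2a-x)/(2EI)  [x≤a] = -15·(4/5)·(2·1-(4/5))/(2·20000) = -9/25000 rad
Load 3 — applied couple M₀=6 kN·m at a=3 m (b=L-a=1):
  θ_3 = M₀x/EI  [x≤a] = 6·(4/5)/20000 = 3/12500 rad
Load 4 — point force P=19 kN at a=8/3 m (b=L-a=4/3):
  θ_4 = -Px(2a-x)/(2EI)  [x≤a] = -19·(4/5)·(2·(8/3)-(4/5))/(2·20000) = -323/187500 rad
Superposition: θ = Σ θ_i = -391/375000 rad ≈ -0.001043 rad

θ(4/5) = -391/375000 rad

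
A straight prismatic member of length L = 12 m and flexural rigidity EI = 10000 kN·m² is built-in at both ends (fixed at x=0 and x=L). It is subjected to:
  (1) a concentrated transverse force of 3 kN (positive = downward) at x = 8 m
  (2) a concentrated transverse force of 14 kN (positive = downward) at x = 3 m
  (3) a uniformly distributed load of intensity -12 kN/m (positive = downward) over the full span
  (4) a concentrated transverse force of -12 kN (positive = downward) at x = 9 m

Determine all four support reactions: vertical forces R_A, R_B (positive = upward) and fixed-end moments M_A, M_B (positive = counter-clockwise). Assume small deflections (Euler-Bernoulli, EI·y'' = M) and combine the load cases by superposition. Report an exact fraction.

Load 1 — point force P=3 kN at a=8 m (b=L-a=4):
  R_A = Pb²(3a+b)/L³ = 3·4²·(3·8+4)/12³ = 7/9 kN
  M_A = Pab²/L² = 3·8·4²/12² = 8/3 kN·m
  R_B = Pa²(a+3b)/L³ = 3·8²·(8+3·4)/12³ = 20/9 kN
  M_B = -Pa²b/L² = -3·8²·4/12² = -16/3 kN·m
Load 2 — point force P=14 kN at a=3 m (b=L-a=9):
  R_A = Pb²(3a+b)/L³ = 14·9²·(3·3+9)/12³ = 189/16 kN
  M_A = Pab²/L² = 14·3·9²/12² = 189/8 kN·m
  R_B = Pa²(a+3b)/L³ = 14·3²·(3+3·9)/12³ = 35/16 kN
  M_B = -Pa²b/L² = -14·3²·9/12² = -63/8 kN·m
Load 3 — uniform load w=-12 kN/m over full span:
  R_A = wL/2 = (-12)·12/2 = -72 kN
  M_A = wL²/12 = (-12)·12²/12 = -144 kN·m
  R_B = wL/2 = (-12)·12/2 = -72 kN
  M_B = -wL²/12 = -(-12)·12²/12 = 144 kN·m
Load 4 — point force P=-12 kN at a=9 m (b=L-a=3):
  R_A = Pb²(3a+b)/L³ = (-12)·3²·(3·9+3)/12³ = -15/8 kN
  M_A = Pab²/L² = (-12)·9·3²/12² = -27/4 kN·m
  R_B = Pa²(a+3b)/L³ = (-12)·9²·(9+3·3)/12³ = -81/8 kN
  M_B = -Pa²b/L² = -(-12)·9²·3/12² = 81/4 kN·m
Superposition: R_A = -8825/144 kN, M_A = -2987/24 kN·m, R_B = -11191/144 kN, M_B = 3625/24 kN·m

R_A = -8825/144 kN, M_A = -2987/24 kN·m, R_B = -11191/144 kN, M_B = 3625/24 kN·m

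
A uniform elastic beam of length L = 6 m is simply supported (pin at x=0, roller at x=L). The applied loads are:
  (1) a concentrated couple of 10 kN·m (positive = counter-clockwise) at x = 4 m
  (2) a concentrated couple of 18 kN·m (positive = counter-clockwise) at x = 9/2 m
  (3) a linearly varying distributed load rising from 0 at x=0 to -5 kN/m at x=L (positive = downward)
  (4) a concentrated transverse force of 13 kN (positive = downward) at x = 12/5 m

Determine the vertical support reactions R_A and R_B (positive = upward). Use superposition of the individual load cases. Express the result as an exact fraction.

Load 1 — applied couple M₀=10 kN·m at a=4 m (b=L-a=2):
  R_A = M₀/L = 10/6 = 5/3 kN
  R_B = -M₀/L = -10/6 = -5/3 kN
Load 2 — applied couple M₀=18 kN·m at a=9/2 m (b=L-a=3/2):
  R_A = M₀/L = 18/6 = 3 kN
  R_B = -M₀/L = -18/6 = -3 kN
Load 3 — triangular load w₀=-5 kN/m (0→w₀ over full span):
  R_A = w₀L/6 = (-5)·6/6 = -5 kN
  R_B = w₀L/3 = (-5)·6/3 = -10 kN
Load 4 — point force P=13 kN at a=12/5 m (b=L-a=18/5):
  R_A = Pb/L = 13·(18/5)/6 = 39/5 kN
  R_B = Pa/L = 13·(12/5)/6 = 26/5 kN
Superposition: R_A = 112/15 kN, R_B = -142/15 kN

R_A = 112/15 kN, R_B = -142/15 kN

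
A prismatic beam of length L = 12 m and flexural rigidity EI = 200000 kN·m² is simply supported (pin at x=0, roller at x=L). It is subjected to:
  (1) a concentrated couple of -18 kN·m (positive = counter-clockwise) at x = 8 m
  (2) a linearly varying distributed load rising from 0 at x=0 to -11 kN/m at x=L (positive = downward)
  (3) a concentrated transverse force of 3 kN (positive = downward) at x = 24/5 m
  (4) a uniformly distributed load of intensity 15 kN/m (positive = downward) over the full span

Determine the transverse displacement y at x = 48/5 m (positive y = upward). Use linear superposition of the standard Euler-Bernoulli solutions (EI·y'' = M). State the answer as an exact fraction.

y(48/5) = -366561/48828125 m

Load 1 — applied couple M₀=-18 kN·m at a=8 m (b=L-a=4):
  y_1 = (M₀x³/(6L)-M₀(x-a)²/2+C₁x)/EI  [x>a] with C₁=M₀(3b²-L²)/(6L)=24 = ((-18)·(48/5)³/(6·12)-(-18)·((48/5)-8)²/2+24·(48/5))/200000 = 63/390625 m
Load 2 — triangular load w₀=-11 kN/m (0→w₀ over full span):
  y_2 = -w₀x(7L⁴-10L²x²+3x⁴)/(360LEI) = -(-11)·(48/5)·(7·12⁴-10·12²·(48/5)²+3·(48/5)⁴)/(360·12·200000) = 226314/48828125 m
Load 3 — point force P=3 kN at a=24/5 m (b=L-a=36/5):
  y_3 = -Pa(L-x)(2Lx-a²-x²)/(6LEI)  [x>a] = -3·(24/5)·(12-(48/5))·(2·12·(48/5)-(24/5)²-(48/5)²)/(6·12·200000) = -108/390625 m
Load 4 — uniform load w=15 kN/m over full span:
  y_4 = -wx(L³-2Lx²+x³)/(24EI) = -15·(48/5)·(12³-2·12·(48/5)²+(48/5)³)/(24·200000) = -4698/390625 m
Superposition: y = Σ y_i = -366561/48828125 m ≈ -0.007507 m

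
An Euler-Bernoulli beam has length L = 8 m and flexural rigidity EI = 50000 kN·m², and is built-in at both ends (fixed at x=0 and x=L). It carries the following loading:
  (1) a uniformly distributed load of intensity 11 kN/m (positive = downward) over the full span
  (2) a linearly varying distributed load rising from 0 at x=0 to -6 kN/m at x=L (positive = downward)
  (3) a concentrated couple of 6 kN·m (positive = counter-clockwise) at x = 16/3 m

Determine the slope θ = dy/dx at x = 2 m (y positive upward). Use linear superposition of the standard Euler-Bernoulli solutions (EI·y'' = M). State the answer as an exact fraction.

Load 1 — uniform load w=11 kN/m over full span:
  θ_1 = -wx(L-x)(L-2x)/(12EI) = -11·2·(8-2)·(8-2·2)/(12·50000) = -11/12500 rad
Load 2 — triangular load w₀=-6 kN/m (0→w₀ over full span):
  θ_2 = -w₀(2x(L-x)(L-2x)(x+2L)+x²(L-x)²)/(120LEI) = -(-6)·(2·2·(8-2)·(8-2·2)·(2+2·8)+2²·(8-2)²)/(120·8·50000) = 117/500000 rad
Load 3 — applied couple M₀=6 kN·m at a=16/3 m (b=L-a=8/3):
  θ_3 = (R_Ax²/2 - M_Ax)/EI  [x≤a] with R_A=1, M_A=2 = (1·2²/2 - 2·2)/50000 = -1/25000 rad
Superposition: θ = Σ θ_i = -343/500000 rad ≈ -0.000686 rad

θ(2) = -343/500000 rad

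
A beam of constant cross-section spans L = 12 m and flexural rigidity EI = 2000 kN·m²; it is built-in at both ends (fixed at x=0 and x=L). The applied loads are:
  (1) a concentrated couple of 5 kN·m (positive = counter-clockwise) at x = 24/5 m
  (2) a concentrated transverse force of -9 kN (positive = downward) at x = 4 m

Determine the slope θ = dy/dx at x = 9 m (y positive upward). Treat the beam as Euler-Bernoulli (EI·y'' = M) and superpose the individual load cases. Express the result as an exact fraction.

θ(9) = -39/5000 rad

Load 1 — applied couple M₀=5 kN·m at a=24/5 m (b=L-a=36/5):
  θ_1 = (R_Ax²/2 - M_Ax - M₀(x-a))/EI  [x>a] with R_A=3/5, M_A=3/5 = ((3/5)·9²/2 - (3/5)·9 - 5·(9-(24/5)))/2000 = -21/20000 rad
Load 2 — point force P=-9 kN at a=4 m (b=L-a=8):
  θ_2 = Pa²(L-x)(2bL-(3b+a)(L-x))/(2L³EI)  [x>a] = (-9)·4²·(12-9)·(2·8·12-(3·8+4)·(12-9))/(2·12³·2000) = -27/4000 rad
Superposition: θ = Σ θ_i = -39/5000 rad ≈ -0.007800 rad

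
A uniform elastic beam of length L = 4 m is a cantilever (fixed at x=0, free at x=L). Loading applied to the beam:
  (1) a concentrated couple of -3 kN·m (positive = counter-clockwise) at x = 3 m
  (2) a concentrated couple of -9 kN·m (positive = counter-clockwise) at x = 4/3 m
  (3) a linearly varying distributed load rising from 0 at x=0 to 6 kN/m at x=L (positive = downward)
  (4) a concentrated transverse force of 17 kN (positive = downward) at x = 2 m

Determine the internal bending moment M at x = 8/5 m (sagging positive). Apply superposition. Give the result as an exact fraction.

Load 1 — applied couple M₀=-3 kN·m at a=3 m (b=L-a=1):
  M_1 = M₀  [x≤a] = (-3) = -3 kN·m
Load 2 — applied couple M₀=-9 kN·m at a=4/3 m (b=L-a=8/3):
  M_2 = 0  [x>a] = 0 kN·m
Load 3 — triangular load w₀=6 kN/m (0→w₀ over full span):
  M_3 = w₀Lx/2 - w₀L²/3 - w₀x³/(6L) = 6·4·(8/5)/2 - 6·4²/3 - 6·(8/5)³/(6·4) = -1728/125 kN·m
Load 4 — point force P=17 kN at a=2 m (b=L-a=2):
  M_4 = -P(a-x)  [x≤a] = -17·(2-(8/5)) = -34/5 kN·m
Superposition: M = Σ M_i = -2953/125 kN·m ≈ -23.624000 kN·m

M(8/5) = -2953/125 kN·m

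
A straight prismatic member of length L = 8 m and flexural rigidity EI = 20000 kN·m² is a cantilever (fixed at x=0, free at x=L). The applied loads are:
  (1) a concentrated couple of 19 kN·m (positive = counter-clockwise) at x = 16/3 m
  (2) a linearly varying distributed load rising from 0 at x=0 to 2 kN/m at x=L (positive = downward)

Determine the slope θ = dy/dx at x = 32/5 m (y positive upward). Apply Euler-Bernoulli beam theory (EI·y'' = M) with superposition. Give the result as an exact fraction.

θ(32/5) = -991/781250 rad

Load 1 — applied couple M₀=19 kN·m at a=16/3 m (b=L-a=8/3):
  θ_1 = M₀a/EI  [x>a] = 19·(16/3)/20000 = 19/3750 rad
Load 2 — triangular load w₀=2 kN/m (0→w₀ over full span):
  θ_2 = (w₀Lx²/4-w₀L²x/3-w₀x⁴/(24L))/EI = (2·8·(32/5)²/4-2·8²·(32/5)/3-2·(32/5)⁴/(24·8))/20000 = -7424/1171875 rad
Superposition: θ = Σ θ_i = -991/781250 rad ≈ -0.001268 rad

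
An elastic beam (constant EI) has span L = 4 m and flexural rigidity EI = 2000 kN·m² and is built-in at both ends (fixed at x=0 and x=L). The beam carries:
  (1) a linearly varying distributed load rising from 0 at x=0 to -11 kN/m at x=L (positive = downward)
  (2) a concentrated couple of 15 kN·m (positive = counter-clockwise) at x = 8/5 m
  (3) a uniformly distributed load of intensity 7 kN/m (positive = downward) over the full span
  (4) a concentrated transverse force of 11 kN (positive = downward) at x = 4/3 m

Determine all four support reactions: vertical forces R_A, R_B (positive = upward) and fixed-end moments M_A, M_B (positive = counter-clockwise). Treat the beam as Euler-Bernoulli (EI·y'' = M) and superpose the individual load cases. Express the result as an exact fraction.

Load 1 — triangular load w₀=-11 kN/m (0→w₀ over full span):
  R_A = 3w₀L/20 = 3·(-11)·4/20 = -33/5 kN
  M_A = w₀L²/30 = (-11)·4²/30 = -88/15 kN·m
  R_B = 7w₀L/20 = 7·(-11)·4/20 = -77/5 kN
  M_B = -w₀L²/20 = -(-11)·4²/20 = 44/5 kN·m
Load 2 — applied couple M₀=15 kN·m at a=8/5 m (b=L-a=12/5):
  R_A = 6M₀ab/L³ = 6·15·(8/5)·(12/5)/4³ = 27/5 kN
  M_A = M₀b(2a-b)/L² = 15·(12/5)·(2·(8/5)-(12/5))/4² = 9/5 kN·m
  R_B = -6M₀ab/L³ = -6·15·(8/5)·(12/5)/4³ = -27/5 kN
  M_B = M₀a(2b-a)/L² = 15·(8/5)·(2·(12/5)-(8/5))/4² = 24/5 kN·m
Load 3 — uniform load w=7 kN/m over full span:
  R_A = wL/2 = 7·4/2 = 14 kN
  M_A = wL²/12 = 7·4²/12 = 28/3 kN·m
  R_B = wL/2 = 7·4/2 = 14 kN
  M_B = -wL²/12 = -7·4²/12 = -28/3 kN·m
Load 4 — point force P=11 kN at a=4/3 m (b=L-a=8/3):
  R_A = Pb²(3a+b)/L³ = 11·(8/3)²·(3·(4/3)+(8/3))/4³ = 220/27 kN
  M_A = Pab²/L² = 11·(4/3)·(8/3)²/4² = 176/27 kN·m
  R_B = Pa²(a+3b)/L³ = 11·(4/3)²·((4/3)+3·(8/3))/4³ = 77/27 kN
  M_B = -Pa²b/L² = -11·(4/3)²·(8/3)/4² = -88/27 kN·m
Superposition: R_A = 2828/135 kN, M_A = 1591/135 kN·m, R_B = -533/135 kN, M_B = 136/135 kN·m

R_A = 2828/135 kN, M_A = 1591/135 kN·m, R_B = -533/135 kN, M_B = 136/135 kN·m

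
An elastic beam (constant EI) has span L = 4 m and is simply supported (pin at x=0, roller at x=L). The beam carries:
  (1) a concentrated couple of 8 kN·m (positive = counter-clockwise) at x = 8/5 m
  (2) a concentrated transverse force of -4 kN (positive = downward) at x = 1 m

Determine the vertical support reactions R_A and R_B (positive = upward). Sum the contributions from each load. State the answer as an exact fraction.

R_A = -1 kN, R_B = -3 kN

Load 1 — applied couple M₀=8 kN·m at a=8/5 m (b=L-a=12/5):
  R_A = M₀/L = 8/4 = 2 kN
  R_B = -M₀/L = -8/4 = -2 kN
Load 2 — point force P=-4 kN at a=1 m (b=L-a=3):
  R_A = Pb/L = (-4)·3/4 = -3 kN
  R_B = Pa/L = (-4)·1/4 = -1 kN
Superposition: R_A = -1 kN, R_B = -3 kN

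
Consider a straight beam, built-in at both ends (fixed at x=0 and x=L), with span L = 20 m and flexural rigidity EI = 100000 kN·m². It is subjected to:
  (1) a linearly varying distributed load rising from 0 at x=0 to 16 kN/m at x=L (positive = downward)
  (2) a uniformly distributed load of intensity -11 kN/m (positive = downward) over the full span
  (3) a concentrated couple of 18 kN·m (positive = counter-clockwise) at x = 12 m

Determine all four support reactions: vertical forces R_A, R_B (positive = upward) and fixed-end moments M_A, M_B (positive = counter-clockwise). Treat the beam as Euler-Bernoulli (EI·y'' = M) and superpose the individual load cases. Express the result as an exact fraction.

Load 1 — triangular load w₀=16 kN/m (0→w₀ over full span):
  R_A = 3w₀L/20 = 3·16·20/20 = 48 kN
  M_A = w₀L²/30 = 16·20²/30 = 640/3 kN·m
  R_B = 7w₀L/20 = 7·16·20/20 = 112 kN
  M_B = -w₀L²/20 = -16·20²/20 = -320 kN·m
Load 2 — uniform load w=-11 kN/m over full span:
  R_A = wL/2 = (-11)·20/2 = -110 kN
  M_A = wL²/12 = (-11)·20²/12 = -1100/3 kN·m
  R_B = wL/2 = (-11)·20/2 = -110 kN
  M_B = -wL²/12 = -(-11)·20²/12 = 1100/3 kN·m
Load 3 — applied couple M₀=18 kN·m at a=12 m (b=L-a=8):
  R_A = 6M₀ab/L³ = 6·18·12·8/20³ = 162/125 kN
  M_A = M₀b(2a-b)/L² = 18·8·(2·12-8)/20² = 144/25 kN·m
  R_B = -6M₀ab/L³ = -6·18·12·8/20³ = -162/125 kN
  M_B = M₀a(2b-a)/L² = 18·12·(2·8-12)/20² = 54/25 kN·m
Superposition: R_A = -7588/125 kN, M_A = -11068/75 kN·m, R_B = 88/125 kN, M_B = 3662/75 kN·m

R_A = -7588/125 kN, M_A = -11068/75 kN·m, R_B = 88/125 kN, M_B = 3662/75 kN·m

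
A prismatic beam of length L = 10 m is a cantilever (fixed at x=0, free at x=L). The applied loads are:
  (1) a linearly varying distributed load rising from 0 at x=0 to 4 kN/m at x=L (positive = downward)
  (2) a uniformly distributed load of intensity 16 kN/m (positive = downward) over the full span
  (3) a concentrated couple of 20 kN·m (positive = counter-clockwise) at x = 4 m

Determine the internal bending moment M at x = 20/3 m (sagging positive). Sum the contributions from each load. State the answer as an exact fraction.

Load 1 — triangular load w₀=4 kN/m (0→w₀ over full span):
  M_1 = w₀Lx/2 - w₀L²/3 - w₀x³/(6L) = 4·10·(20/3)/2 - 4·10²/3 - 4·(20/3)³/(6·10) = -1600/81 kN·m
Load 2 — uniform load w=16 kN/m over full span:
  M_2 = -w(L-x)²/2 = -16·(10-(20/3))²/2 = -800/9 kN·m
Load 3 — applied couple M₀=20 kN·m at a=4 m (b=L-a=6):
  M_3 = 0  [x>a] = 0 kN·m
Superposition: M = Σ M_i = -8800/81 kN·m ≈ -108.641975 kN·m

M(20/3) = -8800/81 kN·m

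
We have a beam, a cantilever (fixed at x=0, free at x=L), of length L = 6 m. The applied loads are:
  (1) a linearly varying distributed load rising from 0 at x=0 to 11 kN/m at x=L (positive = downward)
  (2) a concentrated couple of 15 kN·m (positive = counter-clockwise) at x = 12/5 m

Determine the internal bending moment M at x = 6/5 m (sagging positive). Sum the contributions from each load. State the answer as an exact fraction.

M(6/5) = -9741/125 kN·m

Load 1 — triangular load w₀=11 kN/m (0→w₀ over full span):
  M_1 = w₀Lx/2 - w₀L²/3 - w₀x³/(6L) = 11·6·(6/5)/2 - 11·6²/3 - 11·(6/5)³/(6·6) = -11616/125 kN·m
Load 2 — applied couple M₀=15 kN·m at a=12/5 m (b=L-a=18/5):
  M_2 = M₀  [x≤a] = 15 = 15 kN·m
Superposition: M = Σ M_i = -9741/125 kN·m ≈ -77.928000 kN·m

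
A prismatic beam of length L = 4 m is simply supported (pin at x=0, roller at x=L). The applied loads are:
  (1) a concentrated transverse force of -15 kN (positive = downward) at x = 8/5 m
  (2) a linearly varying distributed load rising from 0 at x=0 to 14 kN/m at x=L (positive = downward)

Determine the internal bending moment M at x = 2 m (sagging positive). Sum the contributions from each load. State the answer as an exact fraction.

M(2) = 2 kN·m

Load 1 — point force P=-15 kN at a=8/5 m (b=L-a=12/5):
  M_1 = Pa(L-x)/L  [x>a] = (-15)·(8/5)·(4-2)/4 = -12 kN·m
Load 2 — triangular load w₀=14 kN/m (0→w₀ over full span):
  M_2 = w₀Lx/6 - w₀x³/(6L) = 14·4·2/6 - 14·2³/(6·4) = 14 kN·m
Superposition: M = Σ M_i = 2 kN·m ≈ 2.000000 kN·m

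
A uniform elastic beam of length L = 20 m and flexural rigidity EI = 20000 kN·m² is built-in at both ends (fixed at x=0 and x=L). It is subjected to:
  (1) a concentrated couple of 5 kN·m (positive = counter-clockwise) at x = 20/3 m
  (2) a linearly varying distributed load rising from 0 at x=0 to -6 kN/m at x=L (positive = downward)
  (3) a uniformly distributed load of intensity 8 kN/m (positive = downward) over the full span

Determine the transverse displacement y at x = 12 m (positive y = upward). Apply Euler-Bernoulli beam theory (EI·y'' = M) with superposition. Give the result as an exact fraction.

Load 1 — applied couple M₀=5 kN·m at a=20/3 m (b=L-a=40/3):
  y_1 = (R_Ax³/6 - M_Ax²/2 - M₀(x-a)²/2)/EI  [x>a] with R_A=1/3, M_A=0 = ((1/3)·12³/6 - 0·12²/2 - 5·(12-(20/3))²/2)/20000 = 7/5625 m
Load 2 — triangular load w₀=-6 kN/m (0→w₀ over full span):
  y_2 = -w₀x²(L-x)²(x+2L)/(120LEI) = -(-6)·12²·(20-12)²·(12+2·20)/(120·20·20000) = 936/15625 m
Load 3 — uniform load w=8 kN/m over full span:
  y_3 = -wx²(L-x)²/(24EI) = -8·12²·(20-12)²/(24·20000) = -96/625 m
Superposition: y = Σ y_i = -13001/140625 m ≈ -0.092452 m

y(12) = -13001/140625 m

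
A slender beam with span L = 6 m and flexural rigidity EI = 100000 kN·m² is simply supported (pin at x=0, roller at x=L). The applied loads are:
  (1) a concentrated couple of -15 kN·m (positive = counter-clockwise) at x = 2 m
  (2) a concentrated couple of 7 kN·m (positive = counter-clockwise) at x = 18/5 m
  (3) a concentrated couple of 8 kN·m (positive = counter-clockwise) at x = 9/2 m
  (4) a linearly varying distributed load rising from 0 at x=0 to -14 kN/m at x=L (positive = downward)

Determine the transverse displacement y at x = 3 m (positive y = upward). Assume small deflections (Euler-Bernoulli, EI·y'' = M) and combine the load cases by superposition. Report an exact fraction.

y(3) = 16041/20000000 m

Load 1 — applied couple M₀=-15 kN·m at a=2 m (b=L-a=4):
  y_1 = (M₀x³/(6L)-M₀(x-a)²/2+C₁x)/EI  [x>a] with C₁=M₀(3b²-L²)/(6L)=-5 = ((-15)·3³/(6·6)-(-15)·(3-2)²/2+(-5)·3)/100000 = -3/16000 m
Load 2 — applied couple M₀=7 kN·m at a=18/5 m (b=L-a=12/5):
  y_2 = (M₀x³/(6L)+C₁x)/EI  [x≤a] with C₁=M₀(3b²-L²)/(6L)=-91/25 = (7·3³/(6·6)+(-91/25)·3)/100000 = -567/10000000 m
Load 3 — applied couple M₀=8 kN·m at a=9/2 m (b=L-a=3/2):
  y_3 = (M₀x³/(6L)+C₁x)/EI  [x≤a] with C₁=M₀(3b²-L²)/(6L)=-13/2 = (8·3³/(6·6)+(-13/2)·3)/100000 = -27/200000 m
Load 4 — triangular load w₀=-14 kN/m (0→w₀ over full span):
  y_4 = -w₀x(7L⁴-10L²x²+3x⁴)/(360LEI) = -(-14)·3·(7·6⁴-10·6²·3²+3·3⁴)/(360·6·100000) = 189/160000 m
Superposition: y = Σ y_i = 16041/20000000 m ≈ 0.000802 m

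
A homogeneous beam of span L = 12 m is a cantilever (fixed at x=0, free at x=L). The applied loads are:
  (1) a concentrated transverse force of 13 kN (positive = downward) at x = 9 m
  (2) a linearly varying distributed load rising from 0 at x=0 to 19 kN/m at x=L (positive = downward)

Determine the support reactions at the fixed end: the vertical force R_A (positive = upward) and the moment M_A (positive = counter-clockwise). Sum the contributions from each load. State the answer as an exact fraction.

Load 1 — point force P=13 kN at a=9 m (b=L-a=3):
  R_A = P = 13 kN
  M_A = Pa = 13·9 = 117 kN·m
Load 2 — triangular load w₀=19 kN/m (0→w₀ over full span):
  R_A = w₀L/2 = 19·12/2 = 114 kN
  M_A = w₀L²/3 = 19·12²/3 = 912 kN·m
Superposition: R_A = 127 kN, M_A = 1029 kN·m

R_A = 127 kN, M_A = 1029 kN·m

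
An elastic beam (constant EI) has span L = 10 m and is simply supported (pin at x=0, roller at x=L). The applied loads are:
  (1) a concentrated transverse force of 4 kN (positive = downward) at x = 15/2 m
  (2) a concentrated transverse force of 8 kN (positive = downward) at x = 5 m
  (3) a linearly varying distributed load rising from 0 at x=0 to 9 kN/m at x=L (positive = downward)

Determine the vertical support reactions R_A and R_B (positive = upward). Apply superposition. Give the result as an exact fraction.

R_A = 20 kN, R_B = 37 kN

Load 1 — point force P=4 kN at a=15/2 m (b=L-a=5/2):
  R_A = Pb/L = 4·(5/2)/10 = 1 kN
  R_B = Pa/L = 4·(15/2)/10 = 3 kN
Load 2 — point force P=8 kN at a=5 m (b=L-a=5):
  R_A = Pb/L = 8·5/10 = 4 kN
  R_B = Pa/L = 8·5/10 = 4 kN
Load 3 — triangular load w₀=9 kN/m (0→w₀ over full span):
  R_A = w₀L/6 = 9·10/6 = 15 kN
  R_B = w₀L/3 = 9·10/3 = 30 kN
Superposition: R_A = 20 kN, R_B = 37 kN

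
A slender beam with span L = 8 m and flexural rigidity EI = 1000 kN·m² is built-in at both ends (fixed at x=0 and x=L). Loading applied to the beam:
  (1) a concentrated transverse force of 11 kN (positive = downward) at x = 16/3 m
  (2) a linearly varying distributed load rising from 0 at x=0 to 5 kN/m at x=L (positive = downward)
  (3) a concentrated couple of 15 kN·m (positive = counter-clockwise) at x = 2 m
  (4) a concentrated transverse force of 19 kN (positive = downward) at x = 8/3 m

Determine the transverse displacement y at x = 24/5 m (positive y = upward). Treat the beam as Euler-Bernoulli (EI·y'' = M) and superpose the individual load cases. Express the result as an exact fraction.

Load 1 — point force P=11 kN at a=16/3 m (b=L-a=8/3):
  y_1 = -Pb²x²(3aL-(3a+b)x)/(6L³EI)  [x≤a] = -11·(8/3)²·(24/5)²·(3·(16/3)·8-(3·(16/3)+(8/3))·(24/5))/(6·8³·1000) = -352/15625 m
Load 2 — triangular load w₀=5 kN/m (0→w₀ over full span):
  y_2 = -w₀x²(L-x)²(x+2L)/(120LEI) = -5·(24/5)²·(8-(24/5))²·((24/5)+2·8)/(120·8·1000) = -9984/390625 m
Load 3 — applied couple M₀=15 kN·m at a=2 m (b=L-a=6):
  y_3 = (R_Ax³/6 - M_Ax²/2 - M₀(x-a)²/2)/EI  [x>a] with R_A=135/64, M_A=-45/16 = ((135/64)·(24/5)³/6 - (-45/16)·(24/5)²/2 - 15·((24/5)-2)²/2)/1000 = 39/3125 m
Load 4 — point force P=19 kN at a=8/3 m (b=L-a=16/3):
  y_4 = -Pa²(L-x)²(3bL-(3b+a)(L-x))/(6L³EI)  [x>a] = -19·(8/3)²·(8-(24/5))²·(3·(16/3)·8-(3·(16/3)+(8/3))·(8-(24/5)))/(6·8³·1000) = -38912/1265625 m
Superposition: y = Σ y_i = -2099429/31640625 m ≈ -0.066352 m

y(24/5) = -2099429/31640625 m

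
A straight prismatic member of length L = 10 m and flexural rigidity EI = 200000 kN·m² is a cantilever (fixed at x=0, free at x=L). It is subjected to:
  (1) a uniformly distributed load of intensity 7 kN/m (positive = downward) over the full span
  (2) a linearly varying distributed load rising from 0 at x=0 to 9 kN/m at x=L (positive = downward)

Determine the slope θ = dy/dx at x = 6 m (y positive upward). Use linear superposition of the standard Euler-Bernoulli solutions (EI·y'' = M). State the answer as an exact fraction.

Load 1 — uniform load w=7 kN/m over full span:
  θ_1 = -wx(x²-3Lx+3L²)/(6EI) = -7·6·(6²-3·10·6+3·10²)/(6·200000) = -273/50000 rad
Load 2 — triangular load w₀=9 kN/m (0→w₀ over full span):
  θ_2 = (w₀Lx²/4-w₀L²x/3-w₀x⁴/(24L))/EI = (9·10·6²/4-9·10²·6/3-9·6⁴/(24·10))/200000 = -5193/1000000 rad
Superposition: θ = Σ θ_i = -10653/1000000 rad ≈ -0.010653 rad

θ(6) = -10653/1000000 rad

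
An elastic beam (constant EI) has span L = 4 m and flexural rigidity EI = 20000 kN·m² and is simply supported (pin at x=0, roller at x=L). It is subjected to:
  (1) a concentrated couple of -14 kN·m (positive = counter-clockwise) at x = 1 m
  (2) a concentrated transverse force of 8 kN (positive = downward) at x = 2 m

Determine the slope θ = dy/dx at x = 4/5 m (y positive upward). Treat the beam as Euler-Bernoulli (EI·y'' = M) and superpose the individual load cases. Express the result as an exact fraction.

θ(4/5) = -4277/6000000 rad

Load 1 — applied couple M₀=-14 kN·m at a=1 m (b=L-a=3):
  θ_1 = (M₀x²/(2L)+C₁)/EI  [x≤a] with C₁=M₀(3b²-L²)/(6L)=-77/12 = ((-14)·(4/5)²/(2·4)+(-77/12))/20000 = -2261/6000000 rad
Load 2 — point force P=8 kN at a=2 m (b=L-a=2):
  θ_2 = -Pb(L²-b²-3x²)/(6LEI)  [x≤a] = -8·2·(4²-2²-3·(4/5)²)/(6·4·20000) = -21/62500 rad
Superposition: θ = Σ θ_i = -4277/6000000 rad ≈ -0.000713 rad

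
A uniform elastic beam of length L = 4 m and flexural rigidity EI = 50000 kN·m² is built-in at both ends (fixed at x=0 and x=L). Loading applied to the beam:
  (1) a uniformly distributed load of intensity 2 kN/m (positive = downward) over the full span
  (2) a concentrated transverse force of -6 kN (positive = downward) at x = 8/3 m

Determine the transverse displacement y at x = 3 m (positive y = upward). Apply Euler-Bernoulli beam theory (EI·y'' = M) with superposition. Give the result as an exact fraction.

y(3) = 31/5400000 m

Load 1 — uniform load w=2 kN/m over full span:
  y_1 = -wx²(L-x)²/(24EI) = -2·3²·(4-3)²/(24·50000) = -3/200000 m
Load 2 — point force P=-6 kN at a=8/3 m (b=L-a=4/3):
  y_2 = -Pa²(L-x)²(3bL-(3b+a)(L-x))/(6L³EI)  [x>a] = -(-6)·(8/3)²·(4-3)²·(3·(4/3)·4-(3·(4/3)+(8/3))·(4-3))/(6·4³·50000) = 7/337500 m
Superposition: y = Σ y_i = 31/5400000 m ≈ 0.000006 m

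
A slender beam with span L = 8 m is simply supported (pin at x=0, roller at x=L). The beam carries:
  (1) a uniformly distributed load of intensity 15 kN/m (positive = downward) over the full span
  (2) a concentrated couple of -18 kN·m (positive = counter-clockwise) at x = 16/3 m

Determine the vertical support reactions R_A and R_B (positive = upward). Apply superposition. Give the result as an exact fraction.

Load 1 — uniform load w=15 kN/m over full span:
  R_A = wL/2 = 15·8/2 = 60 kN
  R_B = wL/2 = 15·8/2 = 60 kN
Load 2 — applied couple M₀=-18 kN·m at a=16/3 m (b=L-a=8/3):
  R_A = M₀/L = (-18)/8 = -9/4 kN
  R_B = -M₀/L = -(-18)/8 = 9/4 kN
Superposition: R_A = 231/4 kN, R_B = 249/4 kN

R_A = 231/4 kN, R_B = 249/4 kN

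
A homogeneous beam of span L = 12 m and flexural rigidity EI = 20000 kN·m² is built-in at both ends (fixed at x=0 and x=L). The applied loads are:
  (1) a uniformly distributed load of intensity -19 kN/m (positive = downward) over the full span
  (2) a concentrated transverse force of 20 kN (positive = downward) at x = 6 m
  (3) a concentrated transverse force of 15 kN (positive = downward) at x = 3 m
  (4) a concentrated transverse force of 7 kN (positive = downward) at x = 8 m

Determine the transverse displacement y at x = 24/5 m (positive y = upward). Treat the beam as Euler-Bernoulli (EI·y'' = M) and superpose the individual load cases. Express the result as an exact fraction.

y(24/5) = 2524321/75000000 m

Load 1 — uniform load w=-19 kN/m over full span:
  y_1 = -wx²(L-x)²/(24EI) = -(-19)·(24/5)²·(12-(24/5))²/(24·20000) = 18468/390625 m
Load 2 — point force P=20 kN at a=6 m (b=L-a=6):
  y_2 = -Pb²x²(3aL-(3a+b)x)/(6L³EI)  [x≤a] = -20·6²·(24/5)²·(3·6·12-(3·6+6)·(24/5))/(6·12³·20000) = -126/15625 m
Load 3 — point force P=15 kN at a=3 m (b=L-a=9):
  y_3 = -Pa²(L-x)²(3bL-(3b+a)(L-x))/(6L³EI)  [x>a] = -15·3²·(12-(24/5))²·(3·9·12-(3·9+3)·(12-(24/5)))/(6·12³·20000) = -729/200000 m
Load 4 — point force P=7 kN at a=8 m (b=L-a=4):
  y_4 = -Pb²x²(3aL-(3a+b)x)/(6L³EI)  [x≤a] = -7·4²·(24/5)²·(3·8·12-(3·8+4)·(24/5))/(6·12³·20000) = -448/234375 m
Superposition: y = Σ y_i = 2524321/75000000 m ≈ 0.033658 m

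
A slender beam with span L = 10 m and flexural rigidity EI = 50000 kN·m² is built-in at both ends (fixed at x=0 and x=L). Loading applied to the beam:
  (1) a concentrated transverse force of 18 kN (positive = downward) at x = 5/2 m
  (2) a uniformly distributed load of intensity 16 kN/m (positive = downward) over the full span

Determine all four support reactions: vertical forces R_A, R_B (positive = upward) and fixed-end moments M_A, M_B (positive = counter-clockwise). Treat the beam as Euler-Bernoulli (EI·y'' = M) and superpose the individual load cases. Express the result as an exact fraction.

Load 1 — point force P=18 kN at a=5/2 m (b=L-a=15/2):
  R_A = Pb²(3a+b)/L³ = 18·(15/2)²·(3·(5/2)+(15/2))/10³ = 243/16 kN
  M_A = Pab²/L² = 18·(5/2)·(15/2)²/10² = 405/16 kN·m
  R_B = Pa²(a+3b)/L³ = 18·(5/2)²·((5/2)+3·(15/2))/10³ = 45/16 kN
  M_B = -Pa²b/L² = -18·(5/2)²·(15/2)/10² = -135/16 kN·m
Load 2 — uniform load w=16 kN/m over full span:
  R_A = wL/2 = 16·10/2 = 80 kN
  M_A = wL²/12 = 16·10²/12 = 400/3 kN·m
  R_B = wL/2 = 16·10/2 = 80 kN
  M_B = -wL²/12 = -16·10²/12 = -400/3 kN·m
Superposition: R_A = 1523/16 kN, M_A = 7615/48 kN·m, R_B = 1325/16 kN, M_B = -6805/48 kN·m

R_A = 1523/16 kN, M_A = 7615/48 kN·m, R_B = 1325/16 kN, M_B = -6805/48 kN·m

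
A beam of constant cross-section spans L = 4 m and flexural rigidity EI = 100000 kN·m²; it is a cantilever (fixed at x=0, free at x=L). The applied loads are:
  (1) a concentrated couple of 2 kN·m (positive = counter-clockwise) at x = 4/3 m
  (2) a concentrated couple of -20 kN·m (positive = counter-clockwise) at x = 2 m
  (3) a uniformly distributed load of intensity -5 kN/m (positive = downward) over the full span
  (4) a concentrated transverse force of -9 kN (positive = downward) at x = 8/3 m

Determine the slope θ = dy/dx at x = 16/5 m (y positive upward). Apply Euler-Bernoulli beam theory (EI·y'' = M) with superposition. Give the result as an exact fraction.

Load 1 — applied couple M₀=2 kN·m at a=4/3 m (b=L-a=8/3):
  θ_1 = M₀a/EI  [x>a] = 2·(4/3)/100000 = 1/37500 rad
Load 2 — applied couple M₀=-20 kN·m at a=2 m (b=L-a=2):
  θ_2 = M₀a/EI  [x>a] = (-20)·2/100000 = -1/2500 rad
Load 3 — uniform load w=-5 kN/m over full span:
  θ_3 = -wx(x²-3Lx+3L²)/(6EI) = -(-5)·(16/5)·((16/5)²-3·4·(16/5)+3·4²)/(6·100000) = 124/234375 rad
Load 4 — point force P=-9 kN at a=8/3 m (b=L-a=4/3):
  θ_4 = -Pa²/(2EI)  [x>a] = -(-9)·(8/3)²/(2·100000) = 1/3125 rad
Superposition: θ = Σ θ_i = 223/468750 rad ≈ 0.000476 rad

θ(16/5) = 223/468750 rad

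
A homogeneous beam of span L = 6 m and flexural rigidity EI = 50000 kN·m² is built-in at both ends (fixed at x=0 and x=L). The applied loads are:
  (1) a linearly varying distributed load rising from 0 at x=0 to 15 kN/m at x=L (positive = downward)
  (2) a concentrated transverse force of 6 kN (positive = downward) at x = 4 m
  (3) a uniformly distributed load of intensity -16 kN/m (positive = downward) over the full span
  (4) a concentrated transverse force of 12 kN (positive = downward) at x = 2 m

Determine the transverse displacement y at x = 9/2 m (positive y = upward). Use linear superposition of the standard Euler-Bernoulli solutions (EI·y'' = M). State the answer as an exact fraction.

y(9/2) = 713/5120000 m

Load 1 — triangular load w₀=15 kN/m (0→w₀ over full span):
  y_1 = -w₀x²(L-x)²(x+2L)/(120LEI) = -15·(9/2)²·(6-(9/2))²·((9/2)+2·6)/(120·6·50000) = -8019/25600000 m
Load 2 — point force P=6 kN at a=4 m (b=L-a=2):
  y_2 = -Pa²(L-x)²(3bL-(3b+a)(L-x))/(6L³EI)  [x>a] = -6·4²·(6-(9/2))²·(3·2·6-(3·2+4)·(6-(9/2)))/(6·6³·50000) = -7/100000 m
Load 3 — uniform load w=-16 kN/m over full span:
  y_3 = -wx²(L-x)²/(24EI) = -(-16)·(9/2)²·(6-(9/2))²/(24·50000) = 243/400000 m
Load 4 — point force P=12 kN at a=2 m (b=L-a=4):
  y_4 = -Pa²(L-x)²(3bL-(3b+a)(L-x))/(6L³EI)  [x>a] = -12·2²·(6-(9/2))²·(3·4·6-(3·4+2)·(6-(9/2)))/(6·6³·50000) = -17/200000 m
Superposition: y = Σ y_i = 713/5120000 m ≈ 0.000139 m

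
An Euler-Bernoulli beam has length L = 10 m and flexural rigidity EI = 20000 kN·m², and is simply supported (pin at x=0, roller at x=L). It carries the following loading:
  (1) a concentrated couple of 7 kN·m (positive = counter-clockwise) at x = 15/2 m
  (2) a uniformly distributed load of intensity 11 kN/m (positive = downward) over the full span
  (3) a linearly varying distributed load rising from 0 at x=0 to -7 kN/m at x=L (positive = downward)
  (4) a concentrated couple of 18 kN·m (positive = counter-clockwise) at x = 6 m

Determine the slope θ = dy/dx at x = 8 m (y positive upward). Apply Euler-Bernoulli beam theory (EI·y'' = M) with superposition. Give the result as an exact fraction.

θ(8) = 187679/14400000 rad

Load 1 — applied couple M₀=7 kN·m at a=15/2 m (b=L-a=5/2):
  θ_1 = (M₀x²/(2L)-M₀(x-a)+C₁)/EI  [x>a] with C₁=M₀(3b²-L²)/(6L)=-455/48 = (7·8²/(2·10)-7·(8-(15/2))+(-455/48))/20000 = 2261/4800000 rad
Load 2 — uniform load w=11 kN/m over full span:
  θ_2 = -w(L³-6Lx²+4x³)/(24EI) = -11·(10³-6·10·8²+4·8³)/(24·20000) = 363/20000 rad
Load 3 — triangular load w₀=-7 kN/m (0→w₀ over full span):
  θ_3 = -w₀(7L⁴-30L²x²+15x⁴)/(360LEI) = -(-7)·(7·10⁴-30·10²·8²+15·8⁴)/(360·10·20000) = -5299/900000 rad
Load 4 — applied couple M₀=18 kN·m at a=6 m (b=L-a=4):
  θ_4 = (M₀x²/(2L)-M₀(x-a)+C₁)/EI  [x>a] with C₁=M₀(3b²-L²)/(6L)=-78/5 = (18·8²/(2·10)-18·(8-6)+(-78/5))/20000 = 3/10000 rad
Superposition: θ = Σ θ_i = 187679/14400000 rad ≈ 0.013033 rad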